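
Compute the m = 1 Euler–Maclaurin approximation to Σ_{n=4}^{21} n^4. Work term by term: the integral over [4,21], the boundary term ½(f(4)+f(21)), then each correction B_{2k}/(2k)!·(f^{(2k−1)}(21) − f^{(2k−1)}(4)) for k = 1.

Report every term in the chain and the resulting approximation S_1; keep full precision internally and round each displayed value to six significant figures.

S_1 ≈ 917050

The integral term ∫_4^21 x^4 dx = 816615.
Boundary: ½(f(4) + f(21)) = ½(256.000 + 194481) = 97368.5.
Running total after boundary: 913984.
k=1: B_{2}/(2)! × [f^{(1)}(21) − f^{(1)}(4)] = 1/12 × (37044.0 − 256.000) = 3065.67.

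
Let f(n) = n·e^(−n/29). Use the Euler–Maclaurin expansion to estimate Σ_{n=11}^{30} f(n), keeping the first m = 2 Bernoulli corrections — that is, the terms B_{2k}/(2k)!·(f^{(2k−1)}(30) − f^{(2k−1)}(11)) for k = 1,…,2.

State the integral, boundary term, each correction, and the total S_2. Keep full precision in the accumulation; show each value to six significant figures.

S_2 ≈ 194.778

∫_11^30 x·e^(−x/29) dx evaluates to 185.720.
Endpoint term: (f(11) + f(30))/2 = (7.52767 + 10.6623)/2 = 9.09499.
So far: 194.815.
Correction k=1: B_{2}/2! · (f^{(1)}(30) − f^{(1)}(11)) = 1/12 · (-0.0122555 − 0.424759) = -0.0364178.
Running total after k=1: 194.778.
Correction k=2: B_{4}/4! · (f^{(3)}(30) − f^{(3)}(11)) = −1/720 · (0.000830636 − 0.00213249) = 1.80813e-06.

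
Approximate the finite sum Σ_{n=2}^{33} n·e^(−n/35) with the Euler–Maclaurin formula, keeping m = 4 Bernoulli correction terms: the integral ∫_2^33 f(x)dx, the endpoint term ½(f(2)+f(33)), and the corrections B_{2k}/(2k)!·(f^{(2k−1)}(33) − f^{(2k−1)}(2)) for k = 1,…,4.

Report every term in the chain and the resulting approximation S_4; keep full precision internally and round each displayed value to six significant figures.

S_4 ≈ 303.332

∫_2^33 x·e^(−x/35) dx evaluates to 296.033.
Boundary: ½(f(2) + f(33)) = ½(1.88892 + 12.8539) = 7.37143.
So far: 303.404.
Order-1 term: 1/12 · (0.0222579 − 0.890490) = -0.0723527.
After k=1: 303.332.
Order-2 term: −1/720 · (0.000654110 − 0.00226890) = 2.24277e-06.
After k=2: 303.332.
Order-3 term: 1/30240 · (1.05310e-06 − 3.11092e-06) = -6.80496e-11.
After k=3: 303.332.
Order-4 term: −1/1209600 · (1.28346e-09 − 3.56708e-09) = 1.88792e-15.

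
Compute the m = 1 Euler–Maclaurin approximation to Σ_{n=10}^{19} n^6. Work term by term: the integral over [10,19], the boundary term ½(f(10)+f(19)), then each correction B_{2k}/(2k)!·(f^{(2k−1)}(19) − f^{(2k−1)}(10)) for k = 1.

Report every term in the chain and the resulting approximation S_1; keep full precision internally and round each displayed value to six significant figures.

S_1 ≈ 1.51478e+08

Integral: ∫_10^19 x^6 dx = 1.26267e+08.
½[f(10) + f(19)] = ½[1.00000e+06 + 4.70459e+07] = 2.40229e+07.
Integral + boundary = 1.50290e+08.
Order-1 term: 1/12 · (1.48566e+07 − 600000) = 1.18805e+06.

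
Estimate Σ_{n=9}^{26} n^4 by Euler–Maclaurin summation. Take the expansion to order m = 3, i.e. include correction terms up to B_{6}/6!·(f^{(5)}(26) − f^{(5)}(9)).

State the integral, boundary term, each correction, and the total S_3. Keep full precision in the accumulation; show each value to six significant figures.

∫_9^26 x^4 dx evaluates to 2.36447e+06.
Boundary: ½(f(9) + f(26)) = ½(6561.00 + 456976) = 231768.
So far: 2.59623e+06.
k=1: B_{2}/(2)! × [f^{(1)}(26) − f^{(1)}(9)] = 1/12 × (70304.0 − 2916.00) = 5615.67.
Partial sum through k=1: 2.60185e+06.
k=2: B_{4}/(4)! × [f^{(3)}(26) − f^{(3)}(9)] = −1/720 × (624.000 − 216.000) = -0.566667.
Partial sum through k=2: 2.60185e+06.
k=3: B_{6}/(6)! × [f^{(5)}(26) − f^{(5)}(9)] = 1/30240 × (0.00000 − 0.00000) = 0.00000.

S_3 ≈ 2.60185e+06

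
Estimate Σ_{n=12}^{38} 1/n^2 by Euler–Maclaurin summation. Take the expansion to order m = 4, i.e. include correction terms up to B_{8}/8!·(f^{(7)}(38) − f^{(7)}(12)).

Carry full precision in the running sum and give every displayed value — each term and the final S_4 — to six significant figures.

S_4 ≈ 0.0609293

Integral: ∫_12^38 1/x^2 dx = 0.0570175.
Boundary: ½(f(12) + f(38)) = ½(0.00694444 + 0.000692521) = 0.00381848.
Integral + boundary = 0.0608360.
Correction k=1: B_{2}/2! · (f^{(1)}(38) − f^{(1)}(12)) = 1/12 · (-3.64485e-05 − (-0.00115741)) = 9.34132e-05.
Partial sum through k=1: 0.0609294.
Correction k=2: B_{4}/4! · (f^{(3)}(38) − f^{(3)}(12)) = −1/720 · (-3.02896e-07 − (-9.64506e-05)) = -1.33539e-07.
Partial sum through k=2: 0.0609293.
Correction k=3: B_{6}/6! · (f^{(5)}(38) − f^{(5)}(12)) = 1/30240 · (-6.29285e-09 − (-2.00939e-05)) = 6.64272e-10.
Partial sum through k=3: 0.0609293.
Correction k=4: B_{8}/8! · (f^{(7)}(38) − f^{(7)}(12)) = −1/1209600 · (-2.44044e-10 − (-7.81429e-06)) = -6.46002e-12.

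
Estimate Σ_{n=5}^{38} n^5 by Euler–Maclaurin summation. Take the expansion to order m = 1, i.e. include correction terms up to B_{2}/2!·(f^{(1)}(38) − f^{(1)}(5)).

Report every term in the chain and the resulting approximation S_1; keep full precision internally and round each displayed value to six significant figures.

S_1 ≈ 5.42308e+08

The integral term ∫_5^38 x^5 dx = 5.01820e+08.
Endpoint term: (f(5) + f(38))/2 = (3125.00 + 7.92352e+07)/2 = 3.96191e+07.
So far: 5.41439e+08.
Correction k=1: B_{2}/2! · (f^{(1)}(38) − f^{(1)}(5)) = 1/12 · (1.04257e+07 − 3125.00) = 868546.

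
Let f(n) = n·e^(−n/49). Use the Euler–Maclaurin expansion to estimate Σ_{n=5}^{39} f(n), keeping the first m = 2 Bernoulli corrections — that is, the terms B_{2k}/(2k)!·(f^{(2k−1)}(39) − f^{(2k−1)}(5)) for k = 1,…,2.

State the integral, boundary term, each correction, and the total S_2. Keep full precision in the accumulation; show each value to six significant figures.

S_2 ≈ 454.883

∫_5^39 x·e^(−x/49) dx evaluates to 443.888.
½[f(5) + f(39)] = ½[4.51496 + 17.5955] = 11.0552.
Running total after boundary: 454.943.
k=1: B_{2}/(2)! × [f^{(1)}(39) − f^{(1)}(5)] = 1/12 × (0.0920748 − 0.810851) = -0.0598980.
Partial sum through k=1: 454.883.
k=2: B_{4}/(4)! × [f^{(3)}(39) − f^{(3)}(5)] = −1/720 × (0.000414164 − 0.00108989) = 9.38514e-07.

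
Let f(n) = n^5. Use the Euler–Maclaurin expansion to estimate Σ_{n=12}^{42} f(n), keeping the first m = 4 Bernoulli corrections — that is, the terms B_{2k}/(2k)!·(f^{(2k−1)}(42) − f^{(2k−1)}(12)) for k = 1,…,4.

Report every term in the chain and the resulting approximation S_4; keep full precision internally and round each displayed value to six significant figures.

∫_12^42 x^5 dx evaluates to 9.14341e+08.
Boundary: ½(f(12) + f(42)) = ½(248832 + 1.30691e+08) = 6.54700e+07.
Running total after boundary: 9.79811e+08.
k=1: B_{2}/(2)! × [f^{(1)}(42) − f^{(1)}(12)] = 1/12 × (1.55585e+07 − 103680) = 1.28790e+06.
After k=1: 9.81099e+08.
k=2: B_{4}/(4)! × [f^{(3)}(42) − f^{(3)}(12)] = −1/720 × (105840 − 8640.00) = -135.000.
After k=2: 9.81099e+08.
k=3: B_{6}/(6)! × [f^{(5)}(42) − f^{(5)}(12)] = 1/30240 × (120.000 − 120.000) = 0.00000.
After k=3: 9.81099e+08.
k=4: B_{8}/(8)! × [f^{(7)}(42) − f^{(7)}(12)] = −1/1209600 × (0.00000 − 0.00000) = 0.00000.

S_4 ≈ 9.81099e+08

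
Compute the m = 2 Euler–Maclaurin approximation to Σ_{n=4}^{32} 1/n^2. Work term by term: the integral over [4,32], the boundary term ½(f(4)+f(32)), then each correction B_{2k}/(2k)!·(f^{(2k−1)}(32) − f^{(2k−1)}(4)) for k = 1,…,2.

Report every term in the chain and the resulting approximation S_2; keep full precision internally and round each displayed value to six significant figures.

Integral: ∫_4^32 1/x^2 dx = 0.218750.
½[f(4) + f(32)] = ½[0.0625000 + 0.000976562] = 0.0317383.
Running total after boundary: 0.250488.
k=1: B_{2}/(2)! × [f^{(1)}(32) − f^{(1)}(4)] = 1/12 × (-6.10352e-05 − (-0.0312500)) = 0.00259908.
Running total after k=1: 0.253087.
k=2: B_{4}/(4)! × [f^{(3)}(32) − f^{(3)}(4)] = −1/720 × (-7.15256e-07 − (-0.0234375)) = -3.25511e-05.

S_2 ≈ 0.253055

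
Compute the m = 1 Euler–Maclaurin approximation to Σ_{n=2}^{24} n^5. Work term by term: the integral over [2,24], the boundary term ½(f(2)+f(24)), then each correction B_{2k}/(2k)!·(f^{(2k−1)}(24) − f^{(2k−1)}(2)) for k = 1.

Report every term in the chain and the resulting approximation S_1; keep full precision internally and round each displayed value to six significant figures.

S_1 ≈ 3.59700e+07

Integral: ∫_2^24 x^5 dx = 3.18505e+07.
½[f(2) + f(24)] = ½[32.0000 + 7.96262e+06] = 3.98133e+06.
So far: 3.58318e+07.
k=1: B_{2}/(2)! × [f^{(1)}(24) − f^{(1)}(2)] = 1/12 × (1.65888e+06 − 80.0000) = 138233.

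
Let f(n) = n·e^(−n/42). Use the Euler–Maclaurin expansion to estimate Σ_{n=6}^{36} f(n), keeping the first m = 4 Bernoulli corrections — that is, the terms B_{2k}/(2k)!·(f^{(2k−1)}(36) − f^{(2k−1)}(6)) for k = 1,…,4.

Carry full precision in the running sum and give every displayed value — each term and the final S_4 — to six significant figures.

The integral term ∫_6^36 x·e^(−x/42) dx = 357.380.
Boundary: ½(f(6) + f(36)) = ½(5.20127 + 15.2774) = 10.2393.
So far: 367.620.
Order-1 term: 1/12 · (0.0606247 − 0.743038) = -0.0568678.
Running total after k=1: 367.563.
Order-2 term: −1/720 · (0.000515516 − 0.00140408) = 1.23411e-06.
Running total after k=2: 367.563.
Order-3 term: 1/30240 · (5.65003e-07 − 1.35314e-06) = -2.60626e-11.
Running total after k=3: 367.563.
Order-4 term: −1/1209600 · (4.74922e-10 − 1.08294e-09) = 5.02662e-16.

S_4 ≈ 367.563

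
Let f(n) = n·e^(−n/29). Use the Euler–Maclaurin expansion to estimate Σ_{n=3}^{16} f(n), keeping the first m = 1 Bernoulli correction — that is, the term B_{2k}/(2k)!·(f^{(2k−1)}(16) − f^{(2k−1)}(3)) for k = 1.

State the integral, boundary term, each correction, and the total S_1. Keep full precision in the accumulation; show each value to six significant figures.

Integral: ∫_3^16 x·e^(−x/29) dx = 85.1761.
Boundary: ½(f(3) + f(16)) = ½(2.70517 + 9.21529) = 5.96023.
Integral + boundary = 91.1364.
k=1: B_{2}/(2)! × [f^{(1)}(16) − f^{(1)}(3)] = 1/12 × (0.258187 − 0.808441) = -0.0458545.

S_1 ≈ 91.0905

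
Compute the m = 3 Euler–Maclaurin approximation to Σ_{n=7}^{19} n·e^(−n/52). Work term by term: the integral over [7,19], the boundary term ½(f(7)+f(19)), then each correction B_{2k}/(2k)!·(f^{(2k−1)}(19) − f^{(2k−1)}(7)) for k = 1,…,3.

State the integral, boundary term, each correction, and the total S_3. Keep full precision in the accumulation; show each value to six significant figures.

S_3 ≈ 129.228

∫_7^19 x·e^(−x/52) dx evaluates to 119.603.
½[f(7) + f(19)] = ½[6.11836 + 13.1847] = 9.65151.
So far: 129.255.
Correction k=1: B_{2}/2! · (f^{(1)}(19) − f^{(1)}(7)) = 1/12 · (0.440378 − 0.756391) = -0.0263344.
Partial sum through k=1: 129.228.
Correction k=2: B_{4}/4! · (f^{(3)}(19) − f^{(3)}(7)) = −1/720 · (0.000676123 − 0.000926219) = 3.47354e-07.
Partial sum through k=2: 129.228.
Correction k=3: B_{6}/6! · (f^{(5)}(19) − f^{(5)}(7)) = 1/30240 · (4.39861e-07 − 5.81622e-07) = -4.68786e-12.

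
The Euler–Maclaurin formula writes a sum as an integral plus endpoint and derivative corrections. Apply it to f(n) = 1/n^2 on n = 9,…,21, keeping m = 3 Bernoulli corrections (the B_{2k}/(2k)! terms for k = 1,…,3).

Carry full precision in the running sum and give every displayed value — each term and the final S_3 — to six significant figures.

The integral term ∫_9^21 1/x^2 dx = 0.0634921.
Endpoint term: (f(9) + f(21))/2 = (0.0123457 + 0.00226757)/2 = 0.00730663.
So far: 0.0707987.
k=1: B_{2}/(2)! × [f^{(1)}(21) − f^{(1)}(9)] = 1/12 × (-0.000215959 − (-0.00274348)) = 0.000210627.
After k=1: 0.0710093.
k=2: B_{4}/(4)! × [f^{(3)}(21) − f^{(3)}(9)] = −1/720 × (-5.87645e-06 − (-0.000406442)) = -5.56341e-07.
After k=2: 0.0710088.
k=3: B_{6}/(6)! × [f^{(5)}(21) − f^{(5)}(9)] = 1/30240 × (-3.99758e-07 − (-0.000150534)) = 4.96476e-09.

S_3 ≈ 0.0710088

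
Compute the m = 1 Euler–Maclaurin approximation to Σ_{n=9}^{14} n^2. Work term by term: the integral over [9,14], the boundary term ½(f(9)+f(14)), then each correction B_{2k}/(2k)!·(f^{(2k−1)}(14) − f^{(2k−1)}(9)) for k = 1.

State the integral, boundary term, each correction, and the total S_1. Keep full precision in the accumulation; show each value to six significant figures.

The integral term ∫_9^14 x^2 dx = 671.667.
Endpoint term: (f(9) + f(14))/2 = (81.0000 + 196.000)/2 = 138.500.
So far: 810.167.
Correction k=1: B_{2}/2! · (f^{(1)}(14) − f^{(1)}(9)) = 1/12 · (28.0000 − 18.0000) = 0.833333.

S_1 ≈ 811.000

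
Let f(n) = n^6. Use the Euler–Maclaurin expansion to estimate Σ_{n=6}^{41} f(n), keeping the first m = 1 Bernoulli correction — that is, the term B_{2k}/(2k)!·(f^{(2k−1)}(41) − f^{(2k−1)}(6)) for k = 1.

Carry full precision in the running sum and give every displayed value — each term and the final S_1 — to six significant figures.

S_1 ≈ 3.02550e+10

Integral: ∫_6^41 x^6 dx = 2.78220e+10.
Endpoint term: (f(6) + f(41))/2 = (46656.0 + 4.75010e+09)/2 = 2.37508e+09.
So far: 3.01971e+10.
Correction k=1: B_{2}/2! · (f^{(1)}(41) − f^{(1)}(6)) = 1/12 · (6.95137e+08 − 46656.0) = 5.79242e+07.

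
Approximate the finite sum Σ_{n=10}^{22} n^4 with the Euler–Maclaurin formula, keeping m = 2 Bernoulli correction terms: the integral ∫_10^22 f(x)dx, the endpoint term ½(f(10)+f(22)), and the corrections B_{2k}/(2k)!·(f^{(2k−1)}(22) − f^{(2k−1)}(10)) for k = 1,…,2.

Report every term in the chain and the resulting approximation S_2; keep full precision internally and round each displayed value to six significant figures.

∫_10^22 x^4 dx evaluates to 1.01073e+06.
Endpoint term: (f(10) + f(22))/2 = (10000.0 + 234256)/2 = 122128.
Running total after boundary: 1.13285e+06.
k=1: B_{2}/(2)! × [f^{(1)}(22) − f^{(1)}(10)] = 1/12 × (42592.0 − 4000.00) = 3216.00.
Running total after k=1: 1.13607e+06.
k=2: B_{4}/(4)! × [f^{(3)}(22) − f^{(3)}(10)] = −1/720 × (528.000 − 240.000) = -0.400000.

S_2 ≈ 1.13607e+06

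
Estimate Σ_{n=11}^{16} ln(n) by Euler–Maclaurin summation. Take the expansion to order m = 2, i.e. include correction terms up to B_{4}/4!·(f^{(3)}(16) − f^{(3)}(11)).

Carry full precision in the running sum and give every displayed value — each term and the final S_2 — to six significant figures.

Integral: ∫_11^16 ln(x) dx = 12.9846.
½[f(11) + f(16)] = ½[2.39790 + 2.77259] = 2.58524.
So far: 15.5698.
Order-1 term: 1/12 · (0.0625000 − 0.0909091) = -0.00236742.
After k=1: 15.5674.
Order-2 term: −1/720 · (0.000488281 − 0.00150263) = 1.40882e-06.

S_2 ≈ 15.5674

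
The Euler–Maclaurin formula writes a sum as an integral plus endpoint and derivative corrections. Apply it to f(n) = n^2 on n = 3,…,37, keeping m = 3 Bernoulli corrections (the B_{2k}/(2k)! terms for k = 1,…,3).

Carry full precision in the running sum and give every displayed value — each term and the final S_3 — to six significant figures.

Integral: ∫_3^37 x^2 dx = 16875.3.
½[f(3) + f(37)] = ½[9.00000 + 1369.00] = 689.000.
Integral + boundary = 17564.3.
Correction k=1: B_{2}/2! · (f^{(1)}(37) − f^{(1)}(3)) = 1/12 · (74.0000 − 6.00000) = 5.66667.
Running total after k=1: 17570.0.
Correction k=2: B_{4}/4! · (f^{(3)}(37) − f^{(3)}(3)) = −1/720 · (0.00000 − 0.00000) = 0.00000.
Running total after k=2: 17570.0.
Correction k=3: B_{6}/6! · (f^{(5)}(37) − f^{(5)}(3)) = 1/30240 · (0.00000 − 0.00000) = 0.00000.

S_3 ≈ 17570.0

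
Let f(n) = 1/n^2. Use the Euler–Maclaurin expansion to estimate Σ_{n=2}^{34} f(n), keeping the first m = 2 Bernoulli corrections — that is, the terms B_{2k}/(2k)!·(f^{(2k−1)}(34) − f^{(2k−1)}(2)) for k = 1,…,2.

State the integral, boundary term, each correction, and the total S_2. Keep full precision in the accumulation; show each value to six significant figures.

S_2 ≈ 0.615808

Integral: ∫_2^34 1/x^2 dx = 0.470588.
Endpoint term: (f(2) + f(34))/2 = (0.250000 + 0.000865052)/2 = 0.125433.
Running total after boundary: 0.596021.
Correction k=1: B_{2}/2! · (f^{(1)}(34) − f^{(1)}(2)) = 1/12 · (-5.08854e-05 − (-0.250000)) = 0.0208291.
Partial sum through k=1: 0.616850.
Correction k=2: B_{4}/4! · (f^{(3)}(34) − f^{(3)}(2)) = −1/720 · (-5.28222e-07 − (-0.750000)) = -0.00104167.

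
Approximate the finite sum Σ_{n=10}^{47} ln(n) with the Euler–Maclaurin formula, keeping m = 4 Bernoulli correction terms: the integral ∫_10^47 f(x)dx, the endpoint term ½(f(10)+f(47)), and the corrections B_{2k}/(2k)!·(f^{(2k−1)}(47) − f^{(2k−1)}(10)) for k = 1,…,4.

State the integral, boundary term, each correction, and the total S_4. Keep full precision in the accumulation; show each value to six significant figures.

S_4 ≈ 124.001

Integral: ∫_10^47 ln(x) dx = 120.931.
Boundary: ½(f(10) + f(47)) = ½(2.30259 + 3.85015) = 3.07637.
Integral + boundary = 124.007.
Correction k=1: B_{2}/2! · (f^{(1)}(47) − f^{(1)}(10)) = 1/12 · (0.0212766 − 0.100000) = -0.00656028.
Partial sum through k=1: 124.001.
Correction k=2: B_{4}/4! · (f^{(3)}(47) − f^{(3)}(10)) = −1/720 · (1.92636e-05 − 0.00200000) = 2.75102e-06.
Partial sum through k=2: 124.001.
Correction k=3: B_{6}/6! · (f^{(5)}(47) − f^{(5)}(10)) = 1/30240 · (1.04646e-07 − 0.000240000) = -7.93305e-09.
Partial sum through k=3: 124.001.
Correction k=4: B_{8}/8! · (f^{(7)}(47) − f^{(7)}(10)) = −1/1209600 · (1.42117e-09 − 7.20000e-05) = 5.95226e-11.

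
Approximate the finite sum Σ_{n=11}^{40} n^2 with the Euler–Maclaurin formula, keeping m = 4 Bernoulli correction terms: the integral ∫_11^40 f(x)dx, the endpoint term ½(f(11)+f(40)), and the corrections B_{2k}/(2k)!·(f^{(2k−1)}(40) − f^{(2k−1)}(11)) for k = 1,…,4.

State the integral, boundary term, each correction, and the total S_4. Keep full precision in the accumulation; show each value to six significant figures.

The integral term ∫_11^40 x^2 dx = 20889.7.
Boundary: ½(f(11) + f(40)) = ½(121.000 + 1600.00) = 860.500.
Integral + boundary = 21750.2.
k=1: B_{2}/(2)! × [f^{(1)}(40) − f^{(1)}(11)] = 1/12 × (80.0000 − 22.0000) = 4.83333.
After k=1: 21755.0.
k=2: B_{4}/(4)! × [f^{(3)}(40) − f^{(3)}(11)] = −1/720 × (0.00000 − 0.00000) = 0.00000.
After k=2: 21755.0.
k=3: B_{6}/(6)! × [f^{(5)}(40) − f^{(5)}(11)] = 1/30240 × (0.00000 − 0.00000) = 0.00000.
After k=3: 21755.0.
k=4: B_{8}/(8)! × [f^{(7)}(40) − f^{(7)}(11)] = −1/1209600 × (0.00000 − 0.00000) = 0.00000.

S_4 ≈ 21755.0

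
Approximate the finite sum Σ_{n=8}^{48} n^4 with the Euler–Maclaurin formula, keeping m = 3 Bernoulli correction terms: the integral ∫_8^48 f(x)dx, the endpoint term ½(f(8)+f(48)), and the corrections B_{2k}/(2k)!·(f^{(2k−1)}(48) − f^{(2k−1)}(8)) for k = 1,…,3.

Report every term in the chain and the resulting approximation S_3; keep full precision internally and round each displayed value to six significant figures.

Integral: ∫_8^48 x^4 dx = 5.09542e+07.
½[f(8) + f(48)] = ½[4096.00 + 5.30842e+06] = 2.65626e+06.
So far: 5.36105e+07.
Correction k=1: B_{2}/2! · (f^{(1)}(48) − f^{(1)}(8)) = 1/12 · (442368 − 2048.00) = 36693.3.
Running total after k=1: 5.36472e+07.
Correction k=2: B_{4}/4! · (f^{(3)}(48) − f^{(3)}(8)) = −1/720 · (1152.00 − 192.000) = -1.33333.
Running total after k=2: 5.36472e+07.
Correction k=3: B_{6}/6! · (f^{(5)}(48) − f^{(5)}(8)) = 1/30240 · (0.00000 − 0.00000) = 0.00000.

S_3 ≈ 5.36472e+07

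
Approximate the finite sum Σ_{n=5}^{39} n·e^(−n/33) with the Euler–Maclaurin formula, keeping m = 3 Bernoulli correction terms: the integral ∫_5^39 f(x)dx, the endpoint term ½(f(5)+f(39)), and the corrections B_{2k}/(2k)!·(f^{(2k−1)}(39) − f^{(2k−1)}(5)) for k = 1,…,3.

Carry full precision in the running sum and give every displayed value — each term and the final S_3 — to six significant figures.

Integral: ∫_5^39 x·e^(−x/33) dx = 348.926.
Boundary: ½(f(5) + f(39)) = ½(4.29702 + 11.9621) = 8.12956.
Running total after boundary: 357.055.
Correction k=1: B_{2}/2! · (f^{(1)}(39) − f^{(1)}(5)) = 1/12 · (-0.0557674 − 0.729192) = -0.0654133.
Partial sum through k=1: 356.990.
Correction k=2: B_{4}/4! · (f^{(3)}(39) − f^{(3)}(5)) = −1/720 · (0.000512097 − 0.00224794) = 2.41089e-06.
Partial sum through k=2: 356.990.
Correction k=3: B_{6}/6! · (f^{(5)}(39) − f^{(5)}(5)) = 1/30240 · (9.87515e-07 − 3.51357e-06) = -8.35334e-11.

S_3 ≈ 356.990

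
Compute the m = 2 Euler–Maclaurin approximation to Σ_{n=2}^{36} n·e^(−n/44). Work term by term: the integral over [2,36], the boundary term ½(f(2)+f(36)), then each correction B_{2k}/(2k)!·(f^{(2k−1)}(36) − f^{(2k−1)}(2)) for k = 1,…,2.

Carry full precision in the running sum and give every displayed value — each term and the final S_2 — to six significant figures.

The integral term ∫_2^36 x·e^(−x/44) dx = 380.919.
Boundary: ½(f(2) + f(36)) = ½(1.91113 + 15.8844) = 8.89776.
So far: 389.817.
Order-1 term: 1/12 · (0.0802242 − 0.912128) = -0.0693253.
Running total after k=1: 389.747.
Order-2 term: −1/720 · (0.000497258 − 0.00145829) = 1.33477e-06.

S_2 ≈ 389.747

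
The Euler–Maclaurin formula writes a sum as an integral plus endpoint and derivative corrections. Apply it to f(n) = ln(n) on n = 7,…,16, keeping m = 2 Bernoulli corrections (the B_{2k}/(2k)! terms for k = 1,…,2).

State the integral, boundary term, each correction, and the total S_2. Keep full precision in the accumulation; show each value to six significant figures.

The integral term ∫_7^16 ln(x) dx = 21.7400.
Boundary: ½(f(7) + f(16)) = ½(1.94591 + 2.77259) = 2.35925.
Running total after boundary: 24.0993.
Correction k=1: B_{2}/2! · (f^{(1)}(16) − f^{(1)}(7)) = 1/12 · (0.0625000 − 0.142857) = -0.00669643.
Partial sum through k=1: 24.0926.
Correction k=2: B_{4}/4! · (f^{(3)}(16) − f^{(3)}(7)) = −1/720 · (0.000488281 − 0.00583090) = 7.42031e-06.

S_2 ≈ 24.0926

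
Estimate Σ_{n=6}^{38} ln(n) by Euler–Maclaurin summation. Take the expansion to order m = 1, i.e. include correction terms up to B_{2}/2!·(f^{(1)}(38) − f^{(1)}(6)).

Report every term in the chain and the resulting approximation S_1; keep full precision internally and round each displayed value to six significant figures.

S_1 ≈ 98.1807

Integral: ∫_6^38 ln(x) dx = 95.4777.
Endpoint term: (f(6) + f(38))/2 = (1.79176 + 3.63759)/2 = 2.71467.
So far: 98.1924.
Correction k=1: B_{2}/2! · (f^{(1)}(38) − f^{(1)}(6)) = 1/12 · (0.0263158 − 0.166667) = -0.0116959.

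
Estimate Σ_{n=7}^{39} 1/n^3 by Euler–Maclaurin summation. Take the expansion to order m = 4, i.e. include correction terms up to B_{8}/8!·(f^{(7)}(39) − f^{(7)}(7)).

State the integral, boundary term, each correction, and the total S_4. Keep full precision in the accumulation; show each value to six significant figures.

S_4 ≈ 0.0114448

Integral: ∫_7^39 1/x^3 dx = 0.00987535.
Endpoint term: (f(7) + f(39))/2 = (0.00291545 + 1.68580e-05)/2 = 0.00146615.
Integral + boundary = 0.0113415.
Order-1 term: 1/12 · (-1.29677e-06 − (-0.00124948)) = 0.000104015.
Running total after k=1: 0.0114455.
Order-2 term: −1/720 · (-1.70515e-08 − (-0.000509992)) = -7.08298e-07.
Running total after k=2: 0.0114448.
Order-3 term: 1/30240 · (-4.70851e-10 − (-0.000437136)) = 1.44555e-08.
Running total after k=3: 0.0114448.
Order-4 term: −1/1209600 · (-2.22888e-11 − (-0.000642322)) = -5.31020e-10.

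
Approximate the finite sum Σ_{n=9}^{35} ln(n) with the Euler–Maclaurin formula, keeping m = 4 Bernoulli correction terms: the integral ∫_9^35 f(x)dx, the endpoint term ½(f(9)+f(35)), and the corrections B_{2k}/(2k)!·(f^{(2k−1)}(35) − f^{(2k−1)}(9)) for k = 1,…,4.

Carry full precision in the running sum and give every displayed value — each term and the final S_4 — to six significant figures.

Integral: ∫_9^35 ln(x) dx = 78.6622.
Endpoint term: (f(9) + f(35))/2 = (2.19722 + 3.55535)/2 = 2.87629.
So far: 81.5384.
Correction k=1: B_{2}/2! · (f^{(1)}(35) − f^{(1)}(9)) = 1/12 · (0.0285714 − 0.111111) = -0.00687831.
Partial sum through k=1: 81.5316.
Correction k=2: B_{4}/4! · (f^{(3)}(35) − f^{(3)}(9)) = −1/720 · (4.66472e-05 − 0.00274348) = 3.74561e-06.
Partial sum through k=2: 81.5316.
Correction k=3: B_{6}/6! · (f^{(5)}(35) − f^{(5)}(9)) = 1/30240 · (4.56952e-07 − 0.000406442) = -1.34254e-08.
Partial sum through k=3: 81.5316.
Correction k=4: B_{8}/8! · (f^{(7)}(35) − f^{(7)}(9)) = −1/1209600 · (1.11907e-08 − 0.000150534) = 1.24440e-10.

S_4 ≈ 81.5316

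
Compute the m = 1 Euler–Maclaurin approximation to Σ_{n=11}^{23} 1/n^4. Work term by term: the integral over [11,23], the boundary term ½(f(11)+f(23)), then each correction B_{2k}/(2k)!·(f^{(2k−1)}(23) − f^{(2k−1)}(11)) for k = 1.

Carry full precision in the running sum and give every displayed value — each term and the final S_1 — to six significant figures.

The integral term ∫_11^23 1/x^4 dx = 0.000223042.
Endpoint term: (f(11) + f(23))/2 = (6.83013e-05 + 3.57346e-06)/2 = 3.59374e-05.
So far: 0.000258979.
Correction k=1: B_{2}/2! · (f^{(1)}(23) − f^{(1)}(11)) = 1/12 · (-6.21471e-07 − (-2.48369e-05)) = 2.01795e-06.

S_1 ≈ 0.000260997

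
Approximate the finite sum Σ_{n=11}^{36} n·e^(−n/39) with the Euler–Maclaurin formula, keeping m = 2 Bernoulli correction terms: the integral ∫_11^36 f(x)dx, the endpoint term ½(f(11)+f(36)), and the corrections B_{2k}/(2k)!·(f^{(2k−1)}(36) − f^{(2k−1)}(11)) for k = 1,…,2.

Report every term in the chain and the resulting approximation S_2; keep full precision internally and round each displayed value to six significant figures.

S_2 ≈ 319.928

Integral: ∫_11^36 x·e^(−x/39) dx = 308.671.
Boundary: ½(f(11) + f(36)) = ½(8.29659 + 14.3026) = 11.2996.
So far: 319.971.
Order-1 term: 1/12 · (0.0305611 − 0.541502) = -0.0425784.
After k=1: 319.928.
Order-2 term: −1/720 · (0.000542505 − 0.00134778) = 1.11844e-06.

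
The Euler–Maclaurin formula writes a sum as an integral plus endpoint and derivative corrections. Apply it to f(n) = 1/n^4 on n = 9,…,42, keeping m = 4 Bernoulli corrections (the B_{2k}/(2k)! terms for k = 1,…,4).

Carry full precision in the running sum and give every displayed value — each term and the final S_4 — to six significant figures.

The integral term ∫_9^42 1/x^4 dx = 0.000452748.
Endpoint term: (f(9) + f(42))/2 = (0.000152416 + 3.21368e-07)/2 = 7.63686e-05.
Integral + boundary = 0.000529117.
k=1: B_{2}/(2)! × [f^{(1)}(42) − f^{(1)}(9)] = 1/12 × (-3.06065e-08 − (-6.77404e-05)) = 5.64248e-06.
After k=1: 0.000534759.
k=2: B_{4}/(4)! × [f^{(3)}(42) − f^{(3)}(9)] = −1/720 × (-5.20519e-10 − (-2.50890e-05)) = -3.48451e-08.
After k=2: 0.000534724.
k=3: B_{6}/(6)! × [f^{(5)}(42) − f^{(5)}(9)] = 1/30240 × (-1.65244e-11 − (-1.73455e-05)) = 5.73594e-10.
After k=3: 0.000534725.
k=4: B_{8}/(8)! × [f^{(7)}(42) − f^{(7)}(9)] = −1/1209600 × (-8.43082e-13 − (-1.92728e-05)) = -1.59332e-11.

S_4 ≈ 0.000534725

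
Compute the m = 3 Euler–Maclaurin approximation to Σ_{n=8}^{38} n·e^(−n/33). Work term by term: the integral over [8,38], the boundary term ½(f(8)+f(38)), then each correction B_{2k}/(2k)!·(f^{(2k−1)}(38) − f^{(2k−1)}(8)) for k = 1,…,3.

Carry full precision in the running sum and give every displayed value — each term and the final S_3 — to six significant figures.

S_3 ≈ 330.066

∫_8^38 x·e^(−x/33) dx evaluates to 320.974.
Boundary: ½(f(8) + f(38)) = ½(6.27779 + 12.0140) = 9.14588.
Running total after boundary: 330.120.
Correction k=1: B_{2}/2! · (f^{(1)}(38) − f^{(1)}(8)) = 1/12 · (-0.0479026 − 0.594487) = -0.0535325.
After k=1: 330.066.
Correction k=2: B_{4}/4! · (f^{(3)}(38) − f^{(3)}(8)) = −1/720 · (0.000536650 − 0.00198708) = 2.01449e-06.
After k=2: 330.066.
Correction k=3: B_{6}/6! · (f^{(5)}(38) − f^{(5)}(8)) = 1/30240 · (1.02598e-06 − 3.14808e-06) = -7.01755e-11.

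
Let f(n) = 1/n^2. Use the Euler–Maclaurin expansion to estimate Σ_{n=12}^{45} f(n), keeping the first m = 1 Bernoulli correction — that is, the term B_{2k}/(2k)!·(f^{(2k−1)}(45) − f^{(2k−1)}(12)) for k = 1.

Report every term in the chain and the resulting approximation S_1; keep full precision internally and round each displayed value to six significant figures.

The integral term ∫_12^45 1/x^2 dx = 0.0611111.
½[f(12) + f(45)] = ½[0.00694444 + 0.000493827] = 0.00371914.
Running total after boundary: 0.0648302.
Order-1 term: 1/12 · (-2.19479e-05 − (-0.00115741)) = 9.46216e-05.

S_1 ≈ 0.0649249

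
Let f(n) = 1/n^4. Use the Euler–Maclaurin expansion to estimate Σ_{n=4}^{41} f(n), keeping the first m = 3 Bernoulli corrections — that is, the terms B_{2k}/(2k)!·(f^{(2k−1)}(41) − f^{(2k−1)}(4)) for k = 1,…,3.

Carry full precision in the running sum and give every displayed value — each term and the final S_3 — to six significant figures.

S_3 ≈ 0.00747299

∫_4^41 1/x^4 dx evaluates to 0.00520350.
Boundary: ½(f(4) + f(41)) = ½(0.00390625 + 3.53887e-07) = 0.00195330.
Running total after boundary: 0.00715680.
k=1: B_{2}/(2)! × [f^{(1)}(41) − f^{(1)}(4)] = 1/12 × (-3.45256e-08 − (-0.00390625)) = 0.000325518.
Running total after k=1: 0.00748232.
k=2: B_{4}/(4)! × [f^{(3)}(41) − f^{(3)}(4)] = −1/720 × (-6.16161e-10 − (-0.00732422)) = -1.01725e-05.
Running total after k=2: 0.00747214.
k=3: B_{6}/(6)! × [f^{(5)}(41) − f^{(5)}(4)] = 1/30240 × (-2.05265e-11 − (-0.0256348)) = 8.47711e-07.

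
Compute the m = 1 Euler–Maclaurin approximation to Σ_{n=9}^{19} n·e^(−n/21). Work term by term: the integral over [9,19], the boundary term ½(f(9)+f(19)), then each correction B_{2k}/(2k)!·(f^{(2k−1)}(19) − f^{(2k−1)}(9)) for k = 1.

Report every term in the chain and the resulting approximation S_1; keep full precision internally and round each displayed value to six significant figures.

Integral: ∫_9^19 x·e^(−x/21) dx = 70.5105.
Boundary: ½(f(9) + f(19)) = ½(5.86295 + 7.68813) = 6.77554.
Running total after boundary: 77.2860.
Order-1 term: 1/12 · (0.0385370 − 0.372251) = -0.0278095.

S_1 ≈ 77.2582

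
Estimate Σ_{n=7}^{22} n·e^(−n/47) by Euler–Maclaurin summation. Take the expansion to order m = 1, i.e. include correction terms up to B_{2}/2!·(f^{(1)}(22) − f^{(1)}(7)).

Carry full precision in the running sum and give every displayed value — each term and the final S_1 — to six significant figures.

Integral: ∫_7^22 x·e^(−x/47) dx = 156.035.
½[f(7) + f(22)] = ½[6.03137 + 13.7764] = 9.90389.
Integral + boundary = 165.939.
Order-1 term: 1/12 · (0.333085 − 0.733297) = -0.0333510.

S_1 ≈ 165.905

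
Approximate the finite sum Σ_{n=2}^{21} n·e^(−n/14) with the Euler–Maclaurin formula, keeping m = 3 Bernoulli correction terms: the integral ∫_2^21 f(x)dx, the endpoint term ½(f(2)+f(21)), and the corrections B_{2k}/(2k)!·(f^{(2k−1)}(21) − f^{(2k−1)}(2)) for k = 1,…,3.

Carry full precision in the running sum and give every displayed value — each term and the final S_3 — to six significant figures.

∫_2^21 x·e^(−x/14) dx evaluates to 84.8469.
Endpoint term: (f(2) + f(21))/2 = (1.73376 + 4.68573)/2 = 3.20974.
Running total after boundary: 88.0566.
Correction k=1: B_{2}/2! · (f^{(1)}(21) − f^{(1)}(2)) = 1/12 · (-0.111565 − 0.743038) = -0.0712169.
Partial sum through k=1: 87.9854.
Correction k=2: B_{4}/4! · (f^{(3)}(21) − f^{(3)}(2)) = −1/720 · (0.00170763 − 0.0126367) = 1.51793e-05.
Partial sum through k=2: 87.9854.
Correction k=3: B_{6}/6! · (f^{(5)}(21) − f^{(5)}(2)) = 1/30240 · (2.03289e-05 − 0.000109604) = -2.95222e-09.

S_3 ≈ 87.9854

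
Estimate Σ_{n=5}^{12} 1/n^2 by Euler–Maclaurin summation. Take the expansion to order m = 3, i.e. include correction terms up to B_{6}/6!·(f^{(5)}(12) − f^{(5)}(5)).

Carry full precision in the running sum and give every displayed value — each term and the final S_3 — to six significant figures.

S_3 ≈ 0.141366

Integral: ∫_5^12 1/x^2 dx = 0.116667.
Boundary: ½(f(5) + f(12)) = ½(0.0400000 + 0.00694444) = 0.0234722.
Running total after boundary: 0.140139.
Order-1 term: 1/12 · (-0.00115741 − (-0.0160000)) = 0.00123688.
After k=1: 0.141376.
Order-2 term: −1/720 · (-9.64506e-05 − (-0.00768000)) = -1.05327e-05.
After k=2: 0.141365.
Order-3 term: 1/30240 · (-2.00939e-05 − (-0.00921600)) = 3.04097e-07.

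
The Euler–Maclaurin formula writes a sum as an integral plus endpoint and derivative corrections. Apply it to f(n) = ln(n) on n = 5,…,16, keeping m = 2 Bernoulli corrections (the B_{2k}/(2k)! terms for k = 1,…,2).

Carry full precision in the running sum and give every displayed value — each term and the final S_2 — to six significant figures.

S_2 ≈ 27.4938

The integral term ∫_5^16 ln(x) dx = 25.3142.
Boundary: ½(f(5) + f(16)) = ½(1.60944 + 2.77259) = 2.19101.
Running total after boundary: 27.5052.
k=1: B_{2}/(2)! × [f^{(1)}(16) − f^{(1)}(5)] = 1/12 × (0.0625000 − 0.200000) = -0.0114583.
Partial sum through k=1: 27.4938.
k=2: B_{4}/(4)! × [f^{(3)}(16) − f^{(3)}(5)] = −1/720 × (0.000488281 − 0.0160000) = 2.15441e-05.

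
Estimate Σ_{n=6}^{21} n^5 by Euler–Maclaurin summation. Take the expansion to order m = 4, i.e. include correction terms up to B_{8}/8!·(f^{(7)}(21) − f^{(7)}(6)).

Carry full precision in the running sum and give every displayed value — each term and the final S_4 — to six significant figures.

S_4 ≈ 1.64130e+07

The integral term ∫_6^21 x^5 dx = 1.42866e+07.
Endpoint term: (f(6) + f(21))/2 = (7776.00 + 4.08410e+06)/2 = 2.04594e+06.
Running total after boundary: 1.63325e+07.
Order-1 term: 1/12 · (972405 − 6480.00) = 80493.8.
Partial sum through k=1: 1.64130e+07.
Order-2 term: −1/720 · (26460.0 − 2160.00) = -33.7500.
Partial sum through k=2: 1.64130e+07.
Order-3 term: 1/30240 · (120.000 − 120.000) = 0.00000.
Partial sum through k=3: 1.64130e+07.
Order-4 term: −1/1209600 · (0.00000 − 0.00000) = 0.00000.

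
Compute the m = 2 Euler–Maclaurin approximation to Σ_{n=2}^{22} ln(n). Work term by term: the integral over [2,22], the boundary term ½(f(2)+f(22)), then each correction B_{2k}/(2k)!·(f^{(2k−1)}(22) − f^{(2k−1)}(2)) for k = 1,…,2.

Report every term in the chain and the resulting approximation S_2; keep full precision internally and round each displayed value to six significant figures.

S_2 ≈ 48.4712

Integral: ∫_2^22 ln(x) dx = 46.6166.
Endpoint term: (f(2) + f(22))/2 = (0.693147 + 3.09104)/2 = 1.89209.
Integral + boundary = 48.5087.
Correction k=1: B_{2}/2! · (f^{(1)}(22) − f^{(1)}(2)) = 1/12 · (0.0454545 − 0.500000) = -0.0378788.
Running total after k=1: 48.4709.
Correction k=2: B_{4}/4! · (f^{(3)}(22) − f^{(3)}(2)) = −1/720 · (0.000187829 − 0.250000) = 0.000346961.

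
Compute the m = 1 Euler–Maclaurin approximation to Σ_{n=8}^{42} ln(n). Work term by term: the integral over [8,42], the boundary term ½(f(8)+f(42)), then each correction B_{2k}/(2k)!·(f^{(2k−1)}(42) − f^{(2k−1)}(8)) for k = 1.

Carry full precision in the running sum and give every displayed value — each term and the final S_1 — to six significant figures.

S_1 ≈ 109.247

The integral term ∫_8^42 ln(x) dx = 106.347.
½[f(8) + f(42)] = ½[2.07944 + 3.73767] = 2.90856.
Running total after boundary: 109.255.
Correction k=1: B_{2}/2! · (f^{(1)}(42) − f^{(1)}(8)) = 1/12 · (0.0238095 − 0.125000) = -0.00843254.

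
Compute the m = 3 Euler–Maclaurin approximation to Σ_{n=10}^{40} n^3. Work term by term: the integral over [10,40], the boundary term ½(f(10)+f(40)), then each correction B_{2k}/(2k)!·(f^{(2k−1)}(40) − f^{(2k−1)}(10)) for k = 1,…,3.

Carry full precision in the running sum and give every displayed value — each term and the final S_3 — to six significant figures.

Integral: ∫_10^40 x^3 dx = 637500.
Boundary: ½(f(10) + f(40)) = ½(1000.00 + 64000.0) = 32500.0.
Integral + boundary = 670000.
k=1: B_{2}/(2)! × [f^{(1)}(40) − f^{(1)}(10)] = 1/12 × (4800.00 − 300.000) = 375.000.
After k=1: 670375.
k=2: B_{4}/(4)! × [f^{(3)}(40) − f^{(3)}(10)] = −1/720 × (6.00000 − 6.00000) = 0.00000.
After k=2: 670375.
k=3: B_{6}/(6)! × [f^{(5)}(40) − f^{(5)}(10)] = 1/30240 × (0.00000 − 0.00000) = 0.00000.

S_3 ≈ 670375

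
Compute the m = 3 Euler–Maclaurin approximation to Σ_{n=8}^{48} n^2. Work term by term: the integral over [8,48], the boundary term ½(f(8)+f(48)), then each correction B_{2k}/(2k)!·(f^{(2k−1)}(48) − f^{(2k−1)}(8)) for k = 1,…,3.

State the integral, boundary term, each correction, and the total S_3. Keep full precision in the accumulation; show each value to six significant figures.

S_3 ≈ 37884.0

The integral term ∫_8^48 x^2 dx = 36693.3.
Endpoint term: (f(8) + f(48))/2 = (64.0000 + 2304.00)/2 = 1184.00.
Integral + boundary = 37877.3.
Order-1 term: 1/12 · (96.0000 − 16.0000) = 6.66667.
After k=1: 37884.0.
Order-2 term: −1/720 · (0.00000 − 0.00000) = 0.00000.
After k=2: 37884.0.
Order-3 term: 1/30240 · (0.00000 − 0.00000) = 0.00000.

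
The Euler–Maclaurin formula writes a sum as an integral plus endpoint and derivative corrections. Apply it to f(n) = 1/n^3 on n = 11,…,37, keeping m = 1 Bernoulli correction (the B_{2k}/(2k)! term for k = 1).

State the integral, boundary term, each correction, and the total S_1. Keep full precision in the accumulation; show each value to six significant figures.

S_1 ≈ 0.00416947

The integral term ∫_11^37 1/x^3 dx = 0.00376700.
Boundary: ½(f(11) + f(37)) = ½(0.000751315 + 1.97422e-05) = 0.000385528.
Running total after boundary: 0.00415253.
Order-1 term: 1/12 · (-1.60072e-06 − (-0.000204904)) = 1.69419e-05.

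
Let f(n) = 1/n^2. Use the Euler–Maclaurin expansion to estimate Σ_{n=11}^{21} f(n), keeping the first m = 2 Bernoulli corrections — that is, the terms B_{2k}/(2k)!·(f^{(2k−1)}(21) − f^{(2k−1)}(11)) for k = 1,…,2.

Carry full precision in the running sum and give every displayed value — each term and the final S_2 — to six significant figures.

S_2 ≈ 0.0486631

Integral: ∫_11^21 1/x^2 dx = 0.0432900.
½[f(11) + f(21)] = ½[0.00826446 + 0.00226757] = 0.00526602.
So far: 0.0485561.
Order-1 term: 1/12 · (-0.000215959 − (-0.00150263)) = 0.000107223.
After k=1: 0.0486633.
Order-2 term: −1/720 · (-5.87645e-06 − (-0.000149021)) = -1.98812e-07.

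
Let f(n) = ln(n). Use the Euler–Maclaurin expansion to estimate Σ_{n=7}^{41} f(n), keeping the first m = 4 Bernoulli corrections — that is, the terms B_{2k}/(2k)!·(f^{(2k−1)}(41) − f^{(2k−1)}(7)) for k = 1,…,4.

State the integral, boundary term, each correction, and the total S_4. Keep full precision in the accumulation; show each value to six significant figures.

Integral: ∫_7^41 ln(x) dx = 104.635.
Boundary: ½(f(7) + f(41)) = ½(1.94591 + 3.71357) = 2.82974.
So far: 107.465.
Order-1 term: 1/12 · (0.0243902 − 0.142857) = -0.00987224.
After k=1: 107.455.
Order-2 term: −1/720 · (2.90187e-05 − 0.00583090) = 8.05817e-06.
After k=2: 107.455.
Order-3 term: 1/30240 · (2.07153e-07 − 0.00142798) = -4.72146e-08.
After k=3: 107.455.
Order-4 term: −1/1209600 · (3.69697e-09 − 0.000874271) = 7.22774e-10.

S_4 ≈ 107.455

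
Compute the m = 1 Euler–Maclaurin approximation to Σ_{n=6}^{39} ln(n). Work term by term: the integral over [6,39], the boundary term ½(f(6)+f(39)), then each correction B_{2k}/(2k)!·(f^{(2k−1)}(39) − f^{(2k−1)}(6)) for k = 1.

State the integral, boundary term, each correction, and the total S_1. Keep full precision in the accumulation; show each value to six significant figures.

The integral term ∫_6^39 ln(x) dx = 99.1283.
Boundary: ½(f(6) + f(39)) = ½(1.79176 + 3.66356) = 2.72766.
Integral + boundary = 101.856.
Order-1 term: 1/12 · (0.0256410 − 0.166667) = -0.0117521.

S_1 ≈ 101.844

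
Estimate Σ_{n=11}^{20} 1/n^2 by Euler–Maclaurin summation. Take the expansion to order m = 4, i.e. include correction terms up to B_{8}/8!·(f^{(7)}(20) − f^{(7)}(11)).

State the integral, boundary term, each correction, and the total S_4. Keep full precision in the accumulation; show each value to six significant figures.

S_4 ≈ 0.0463955

The integral term ∫_11^20 1/x^2 dx = 0.0409091.
½[f(11) + f(20)] = ½[0.00826446 + 0.00250000] = 0.00538223.
So far: 0.0462913.
k=1: B_{2}/(2)! × [f^{(1)}(20) − f^{(1)}(11)] = 1/12 × (-0.000250000 − (-0.00150263)) = 0.000104386.
Partial sum through k=1: 0.0463957.
k=2: B_{4}/(4)! × [f^{(3)}(20) − f^{(3)}(11)] = −1/720 × (-7.50000e-06 − (-0.000149021)) = -1.96557e-07.
Partial sum through k=2: 0.0463955.
k=3: B_{6}/(6)! × [f^{(5)}(20) − f^{(5)}(11)] = 1/30240 × (-5.62500e-07 − (-3.69474e-05)) = 1.20320e-09.
Partial sum through k=3: 0.0463955.
k=4: B_{8}/(8)! × [f^{(7)}(20) − f^{(7)}(11)] = −1/1209600 × (-7.87500e-08 − (-1.70996e-05)) = -1.40715e-11.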